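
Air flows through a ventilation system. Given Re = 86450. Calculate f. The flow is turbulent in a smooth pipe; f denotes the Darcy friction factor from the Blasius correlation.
Formula: f = \frac{0.316}{Re^{0.25}}
f = 0.316/86450^0.25 = 0.01843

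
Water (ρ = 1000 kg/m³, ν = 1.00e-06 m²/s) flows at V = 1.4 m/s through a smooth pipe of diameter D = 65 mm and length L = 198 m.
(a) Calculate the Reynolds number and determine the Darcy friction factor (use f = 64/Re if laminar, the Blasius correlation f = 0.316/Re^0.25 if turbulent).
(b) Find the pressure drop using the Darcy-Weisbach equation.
(a) Re = V·D/ν = 1.4·0.065/1.00e-06 = 91000 → turbulent (Re > 4000); f = 0.316/Re^0.25 = 0.316/91000^0.25 = 0.018194
(b) Darcy-Weisbach: ΔP = f·(L/D)·½ρV²/1000 = 0.018194·(198/0.065)·½·1000·1.4²/1000 = 54.31 kPa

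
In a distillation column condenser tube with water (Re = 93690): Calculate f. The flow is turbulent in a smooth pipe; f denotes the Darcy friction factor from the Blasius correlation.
Formula: f = \frac{0.316}{Re^{0.25}}
f = 0.316/93690^0.25 = 0.01806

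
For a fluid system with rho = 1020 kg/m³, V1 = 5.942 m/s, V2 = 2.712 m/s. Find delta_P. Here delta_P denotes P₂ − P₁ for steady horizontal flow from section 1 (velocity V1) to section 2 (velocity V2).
Formula: \Delta P = \frac{1}{2} \rho (V_1^2 - V_2^2)
delta_P = 0.5·1020·(5.942² − 2.712²)/1000 = 14.26 kPa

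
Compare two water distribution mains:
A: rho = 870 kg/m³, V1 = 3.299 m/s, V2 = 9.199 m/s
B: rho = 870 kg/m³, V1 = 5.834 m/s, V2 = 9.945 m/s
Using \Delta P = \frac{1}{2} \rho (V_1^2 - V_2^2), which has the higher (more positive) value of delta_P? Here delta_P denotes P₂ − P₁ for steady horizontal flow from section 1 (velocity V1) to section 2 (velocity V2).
delta_P(A) = -32.08 kPa, delta_P(B) = -28.22 kPa. Answer: B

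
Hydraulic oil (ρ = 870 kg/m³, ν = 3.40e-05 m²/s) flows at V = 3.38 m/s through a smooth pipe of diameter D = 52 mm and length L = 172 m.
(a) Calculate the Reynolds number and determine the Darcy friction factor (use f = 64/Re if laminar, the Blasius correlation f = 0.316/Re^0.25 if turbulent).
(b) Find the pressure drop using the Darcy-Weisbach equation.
(a) Re = V·D/ν = 3.38·0.052/3.40e-05 = 5169.4 → turbulent (Re > 4000); f = 0.316/Re^0.25 = 0.316/5169.4^0.25 = 0.037267
(b) Darcy-Weisbach: ΔP = f·(L/D)·½ρV²/1000 = 0.037267·(172/0.052)·½·870·3.38²/1000 = 612.6 kPa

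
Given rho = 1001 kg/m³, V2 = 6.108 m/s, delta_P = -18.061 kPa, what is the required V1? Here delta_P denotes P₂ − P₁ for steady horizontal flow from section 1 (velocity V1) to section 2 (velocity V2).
Formula: \Delta P = \frac{1}{2} \rho (V_1^2 - V_2^2)
Substituting knowns: -18.061 = 0.5·1001·(V1² − 6.108²)/1000
Solving for V1: V1 = √(6.108² + 2·(-18.061·1000)/1001) = 1.105 m/s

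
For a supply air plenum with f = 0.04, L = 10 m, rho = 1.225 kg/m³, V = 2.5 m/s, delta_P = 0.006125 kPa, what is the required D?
Formula: \Delta P = f \frac{L}{D} \frac{\rho V^2}{2}
Substituting knowns: 0.006125 = 0.04·(10/D)·0.5·1.225·2.5²/1000
Solving for D: D = 0.04·10·0.5·1.225·2.5²/(0.006125·1000) = 0.25 m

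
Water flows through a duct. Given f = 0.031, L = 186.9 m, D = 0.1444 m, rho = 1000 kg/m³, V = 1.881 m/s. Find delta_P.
Formula: \Delta P = f \frac{L}{D} \frac{\rho V^2}{2}
delta_P = 0.031·(186.9/0.1444)·0.5·1000·1.881²/1000 = 70.98 kPa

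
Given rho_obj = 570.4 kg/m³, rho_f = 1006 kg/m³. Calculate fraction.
Formula: f_{sub} = \frac{\rho_{obj}}{\rho_f}
fraction = 570.4/1006 = 0.567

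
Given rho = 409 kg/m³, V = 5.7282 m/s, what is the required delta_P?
Formula: V = \sqrt{\frac{2 \Delta P}{\rho}}
Substituting knowns: 5.7282 = √(2·(delta_P·1000)/409)
Solving for delta_P: delta_P = 5.7282²·409/2/1000 = 6.71 kPa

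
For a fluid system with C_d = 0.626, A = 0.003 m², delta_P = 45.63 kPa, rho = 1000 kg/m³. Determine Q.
Formula: Q = C_d A \sqrt{\frac{2 \Delta P}{\rho}}
Q = 0.626·0.003·√(2·(45.63·1000)/1000)·1000 = 17.94 L/s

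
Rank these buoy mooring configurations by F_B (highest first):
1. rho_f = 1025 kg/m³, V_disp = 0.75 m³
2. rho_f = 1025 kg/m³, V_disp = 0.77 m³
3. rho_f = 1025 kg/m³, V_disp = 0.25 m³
Case 1: F_B = 7541 N
Case 2: F_B = 7743 N
Case 3: F_B = 2514 N
Ranking (highest first): 2, 1, 3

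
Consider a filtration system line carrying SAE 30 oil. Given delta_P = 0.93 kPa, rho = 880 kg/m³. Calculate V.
Formula: V = \sqrt{\frac{2 \Delta P}{\rho}}
V = √(2·(0.93·1000)/880) = 1.454 m/s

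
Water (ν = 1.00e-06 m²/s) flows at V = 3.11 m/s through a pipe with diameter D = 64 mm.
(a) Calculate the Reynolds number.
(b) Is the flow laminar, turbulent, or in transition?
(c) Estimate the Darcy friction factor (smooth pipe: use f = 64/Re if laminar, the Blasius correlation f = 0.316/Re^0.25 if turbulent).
(a) Re = V·D/ν = 3.11·0.064/1.00e-06 = 199040
(b) Flow regime: turbulent (Re > 4000)
(c) Friction factor: f = 0.316/Re^0.25 = 0.316/199040^0.25 = 0.01496 (Blasius is strictly valid for Re ≲ 1e5; used here as the smooth-pipe estimate the problem specifies)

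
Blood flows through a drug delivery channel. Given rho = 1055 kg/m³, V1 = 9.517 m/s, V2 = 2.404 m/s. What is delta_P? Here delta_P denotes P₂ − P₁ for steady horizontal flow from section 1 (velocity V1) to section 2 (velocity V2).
Formula: \Delta P = \frac{1}{2} \rho (V_1^2 - V_2^2)
delta_P = 0.5·1055·(9.517² − 2.404²)/1000 = 44.73 kPa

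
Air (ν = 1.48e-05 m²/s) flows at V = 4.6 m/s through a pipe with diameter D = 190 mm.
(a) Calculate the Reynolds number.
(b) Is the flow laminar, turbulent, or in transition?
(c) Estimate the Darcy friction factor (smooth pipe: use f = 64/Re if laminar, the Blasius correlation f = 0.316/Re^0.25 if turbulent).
(a) Re = V·D/ν = 4.6·0.19/1.48e-05 = 59054
(b) Flow regime: turbulent (Re > 4000)
(c) Friction factor: f = 0.316/Re^0.25 = 0.316/59054^0.25 = 0.02027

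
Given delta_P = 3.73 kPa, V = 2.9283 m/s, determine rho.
Formula: V = \sqrt{\frac{2 \Delta P}{\rho}}
Substituting knowns: 2.9283 = √(2·(3.73·1000)/rho)
Solving for rho: rho = 2·(3.73·1000)/2.9283² = 870 kg/m³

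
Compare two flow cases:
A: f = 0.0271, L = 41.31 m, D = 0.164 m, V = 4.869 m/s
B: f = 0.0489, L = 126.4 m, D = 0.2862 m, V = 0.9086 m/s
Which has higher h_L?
h_L(A) = 8.248 m, h_L(B) = 0.9087 m. Answer: A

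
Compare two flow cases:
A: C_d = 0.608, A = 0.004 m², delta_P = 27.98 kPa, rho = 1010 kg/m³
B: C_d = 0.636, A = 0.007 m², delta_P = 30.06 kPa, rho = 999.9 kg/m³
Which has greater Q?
Q(A) = 18.1 L/s, Q(B) = 34.52 L/s. Answer: B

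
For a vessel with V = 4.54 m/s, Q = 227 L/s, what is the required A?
Formula: Q = A V
Substituting knowns: 227 = A·4.54·1000
Solving for A: A = (227/1000)/4.54 = 0.05 m²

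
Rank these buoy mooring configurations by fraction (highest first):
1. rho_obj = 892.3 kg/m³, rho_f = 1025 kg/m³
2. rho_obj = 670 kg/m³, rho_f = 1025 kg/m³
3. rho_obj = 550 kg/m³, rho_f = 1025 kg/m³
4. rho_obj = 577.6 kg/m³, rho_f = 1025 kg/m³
Case 1: fraction = 0.8705
Case 2: fraction = 0.6537
Case 3: fraction = 0.5366
Case 4: fraction = 0.5635
Ranking (highest first): 1, 2, 4, 3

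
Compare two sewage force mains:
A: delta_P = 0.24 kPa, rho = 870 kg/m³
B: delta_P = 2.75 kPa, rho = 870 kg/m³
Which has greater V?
V(A) = 0.7428 m/s, V(B) = 2.514 m/s. Answer: B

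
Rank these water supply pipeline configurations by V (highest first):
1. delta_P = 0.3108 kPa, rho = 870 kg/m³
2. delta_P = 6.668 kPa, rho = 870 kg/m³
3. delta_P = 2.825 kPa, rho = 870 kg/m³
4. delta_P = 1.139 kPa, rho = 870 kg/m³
Case 1: V = 0.8453 m/s
Case 2: V = 3.915 m/s
Case 3: V = 2.548 m/s
Case 4: V = 1.618 m/s
Ranking (highest first): 2, 3, 4, 1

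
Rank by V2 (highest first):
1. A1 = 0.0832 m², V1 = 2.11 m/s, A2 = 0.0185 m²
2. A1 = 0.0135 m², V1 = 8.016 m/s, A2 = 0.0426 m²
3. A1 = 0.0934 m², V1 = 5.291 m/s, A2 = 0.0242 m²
Case 1: V2 = 9.489 m/s
Case 2: V2 = 2.54 m/s
Case 3: V2 = 20.42 m/s
Ranking (highest first): 3, 1, 2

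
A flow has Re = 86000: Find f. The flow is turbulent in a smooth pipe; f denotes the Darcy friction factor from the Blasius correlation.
Formula: f = \frac{0.316}{Re^{0.25}}
f = 0.316/86000^0.25 = 0.01845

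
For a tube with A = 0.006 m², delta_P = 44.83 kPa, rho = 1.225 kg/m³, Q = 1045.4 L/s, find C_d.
Formula: Q = C_d A \sqrt{\frac{2 \Delta P}{\rho}}
Substituting knowns: 1045.4 = C_d·0.006·√(2·(44.83·1000)/1.225)·1000
Solving for C_d: C_d = (1045.4/1000)/(0.006·√(2·(44.83·1000)/1.225)) = 0.644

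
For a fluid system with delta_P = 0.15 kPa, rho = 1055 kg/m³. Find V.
Formula: V = \sqrt{\frac{2 \Delta P}{\rho}}
V = √(2·(0.15·1000)/1055) = 0.5333 m/s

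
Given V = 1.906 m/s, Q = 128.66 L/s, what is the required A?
Formula: Q = A V
Substituting knowns: 128.66 = A·1.906·1000
Solving for A: A = (128.66/1000)/1.906 = 0.0675 m²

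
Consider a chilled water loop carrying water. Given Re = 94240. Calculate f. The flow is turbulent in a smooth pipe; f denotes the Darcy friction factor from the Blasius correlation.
Formula: f = \frac{0.316}{Re^{0.25}}
f = 0.316/94240^0.25 = 0.01804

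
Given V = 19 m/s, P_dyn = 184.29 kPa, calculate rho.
Formula: P_{dyn} = \frac{1}{2} \rho V^2
Substituting knowns: 184.29 = 0.5·rho·19²/1000
Solving for rho: rho = 2·(184.29·1000)/19² = 1021 kg/m³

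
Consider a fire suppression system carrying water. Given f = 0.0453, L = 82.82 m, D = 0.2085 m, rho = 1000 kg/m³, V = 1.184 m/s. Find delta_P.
Formula: \Delta P = f \frac{L}{D} \frac{\rho V^2}{2}
delta_P = 0.0453·(82.82/0.2085)·0.5·1000·1.184²/1000 = 12.61 kPa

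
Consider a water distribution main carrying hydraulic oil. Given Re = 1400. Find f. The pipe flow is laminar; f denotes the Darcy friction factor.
Formula: f = \frac{64}{Re}
f = 64/1400 = 0.04571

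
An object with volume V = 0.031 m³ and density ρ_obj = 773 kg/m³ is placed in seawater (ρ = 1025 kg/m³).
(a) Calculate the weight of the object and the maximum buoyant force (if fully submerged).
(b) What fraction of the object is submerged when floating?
(a) W=rho_obj*g*V=773*9.81*0.031=235.1 N; F_B(max)=rho*g*V=1025*9.81*0.031=311.7 N
(b) Floating fraction=rho_obj/rho=773/1025=0.754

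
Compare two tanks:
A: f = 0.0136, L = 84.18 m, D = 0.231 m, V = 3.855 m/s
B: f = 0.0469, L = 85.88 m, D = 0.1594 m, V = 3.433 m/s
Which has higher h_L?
h_L(A) = 3.754 m, h_L(B) = 15.18 m. Answer: B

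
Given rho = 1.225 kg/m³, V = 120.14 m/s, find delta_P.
Formula: V = \sqrt{\frac{2 \Delta P}{\rho}}
Substituting knowns: 120.14 = √(2·(delta_P·1000)/1.225)
Solving for delta_P: delta_P = 120.14²·1.225/2/1000 = 8.841 kPa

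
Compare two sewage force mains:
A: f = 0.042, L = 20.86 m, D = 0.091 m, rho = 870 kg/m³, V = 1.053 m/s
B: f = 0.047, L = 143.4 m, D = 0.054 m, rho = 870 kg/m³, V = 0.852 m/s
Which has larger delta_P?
delta_P(A) = 4.644 kPa, delta_P(B) = 39.41 kPa. Answer: B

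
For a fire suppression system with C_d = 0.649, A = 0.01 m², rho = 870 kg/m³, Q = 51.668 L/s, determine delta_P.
Formula: Q = C_d A \sqrt{\frac{2 \Delta P}{\rho}}
Substituting knowns: 51.668 = 0.649·0.01·√(2·(delta_P·1000)/870)·1000
Solving for delta_P: delta_P = ((51.668/1000)/(0.649·0.01))²·870/2/1000 = 27.57 kPa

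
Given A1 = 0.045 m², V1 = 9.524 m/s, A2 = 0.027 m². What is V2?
Formula: V_2 = \frac{A_1 V_1}{A_2}
V2 = 0.045·9.524/0.027 = 15.87 m/s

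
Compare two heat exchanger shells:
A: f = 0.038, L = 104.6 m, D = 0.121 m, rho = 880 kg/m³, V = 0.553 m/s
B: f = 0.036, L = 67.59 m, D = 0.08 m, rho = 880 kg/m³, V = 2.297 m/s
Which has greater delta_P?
delta_P(A) = 4.42 kPa, delta_P(B) = 70.61 kPa. Answer: B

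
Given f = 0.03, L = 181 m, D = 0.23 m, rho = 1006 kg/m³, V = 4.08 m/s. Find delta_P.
Formula: \Delta P = f \frac{L}{D} \frac{\rho V^2}{2}
delta_P = 0.03·(181/0.23)·0.5·1006·4.08²/1000 = 197.7 kPa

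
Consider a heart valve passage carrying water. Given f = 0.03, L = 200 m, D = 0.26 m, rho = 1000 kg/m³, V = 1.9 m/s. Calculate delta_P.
Formula: \Delta P = f \frac{L}{D} \frac{\rho V^2}{2}
delta_P = 0.03·(200/0.26)·0.5·1000·1.9²/1000 = 41.65 kPa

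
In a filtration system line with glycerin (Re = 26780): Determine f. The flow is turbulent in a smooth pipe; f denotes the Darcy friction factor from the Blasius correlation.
Formula: f = \frac{0.316}{Re^{0.25}}
f = 0.316/26780^0.25 = 0.0247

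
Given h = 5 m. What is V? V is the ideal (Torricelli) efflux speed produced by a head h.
Formula: V = \sqrt{2 g h}
V = √(2·9.81·5) = 9.905 m/s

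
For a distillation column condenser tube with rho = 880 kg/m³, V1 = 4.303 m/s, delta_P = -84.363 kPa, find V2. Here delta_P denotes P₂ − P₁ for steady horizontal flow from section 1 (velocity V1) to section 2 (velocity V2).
Formula: \Delta P = \frac{1}{2} \rho (V_1^2 - V_2^2)
Substituting knowns: -84.363 = 0.5·880·(4.303² − V2²)/1000
Solving for V2: V2 = √(4.303² − 2·(-84.363·1000)/880) = 14.5 m/s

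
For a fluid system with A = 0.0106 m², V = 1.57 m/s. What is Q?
Formula: Q = A V
Q = 0.0106·1.57·1000 = 16.64 L/s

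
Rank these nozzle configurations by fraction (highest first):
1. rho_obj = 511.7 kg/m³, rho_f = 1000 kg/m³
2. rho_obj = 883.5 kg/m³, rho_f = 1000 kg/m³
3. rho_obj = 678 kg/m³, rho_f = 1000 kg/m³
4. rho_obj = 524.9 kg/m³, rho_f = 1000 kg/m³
Case 1: fraction = 0.5117
Case 2: fraction = 0.8835
Case 3: fraction = 0.678
Case 4: fraction = 0.5249
Ranking (highest first): 2, 3, 4, 1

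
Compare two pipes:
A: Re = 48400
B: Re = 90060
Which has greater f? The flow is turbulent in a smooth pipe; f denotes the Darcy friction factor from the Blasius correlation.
f(A) = 0.0213, f(B) = 0.01824. Answer: A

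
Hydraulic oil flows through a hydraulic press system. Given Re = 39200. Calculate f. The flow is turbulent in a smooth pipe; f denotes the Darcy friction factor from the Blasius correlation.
Formula: f = \frac{0.316}{Re^{0.25}}
f = 0.316/39200^0.25 = 0.02246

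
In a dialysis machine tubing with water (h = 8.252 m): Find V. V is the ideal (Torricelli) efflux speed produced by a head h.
Formula: V = \sqrt{2 g h}
V = √(2·9.81·8.252) = 12.72 m/s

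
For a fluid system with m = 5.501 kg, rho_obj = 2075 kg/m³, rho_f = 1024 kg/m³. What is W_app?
Formula: W_{app} = mg\left(1 - \frac{\rho_f}{\rho_{obj}}\right)
W_app = 5.501·9.81·(1 − 1024/2075) = 27.33 N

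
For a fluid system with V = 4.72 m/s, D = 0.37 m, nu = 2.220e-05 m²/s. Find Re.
Formula: Re = \frac{V D}{\nu}
Re = 4.72·0.37/2.220e-05 = 78667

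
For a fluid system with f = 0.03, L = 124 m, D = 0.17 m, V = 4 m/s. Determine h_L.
Formula: h_L = f \frac{L}{D} \frac{V^2}{2g}
h_L = 0.03·(124/0.17)·4²/(2·9.81) = 17.84 m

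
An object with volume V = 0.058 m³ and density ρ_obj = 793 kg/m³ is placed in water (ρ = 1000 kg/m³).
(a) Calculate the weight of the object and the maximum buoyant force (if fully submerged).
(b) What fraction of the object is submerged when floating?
(a) W=rho_obj*g*V=793*9.81*0.058=451.2 N; F_B(max)=rho*g*V=1000*9.81*0.058=569.0 N
(b) Floating fraction=rho_obj/rho=793/1000=0.793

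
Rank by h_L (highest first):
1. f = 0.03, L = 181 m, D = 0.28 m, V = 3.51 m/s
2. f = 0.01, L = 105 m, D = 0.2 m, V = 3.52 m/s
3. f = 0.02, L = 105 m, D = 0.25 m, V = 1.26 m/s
Case 1: h_L = 12.18 m
Case 2: h_L = 3.315 m
Case 3: h_L = 0.6797 m
Ranking (highest first): 1, 2, 3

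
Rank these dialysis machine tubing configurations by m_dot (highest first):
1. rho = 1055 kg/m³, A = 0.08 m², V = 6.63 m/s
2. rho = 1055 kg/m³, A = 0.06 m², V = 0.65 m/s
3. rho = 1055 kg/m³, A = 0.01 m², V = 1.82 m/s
Case 1: m_dot = 559.6 kg/s
Case 2: m_dot = 41.14 kg/s
Case 3: m_dot = 19.2 kg/s
Ranking (highest first): 1, 2, 3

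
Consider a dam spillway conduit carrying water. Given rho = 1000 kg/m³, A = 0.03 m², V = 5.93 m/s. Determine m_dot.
Formula: \dot{m} = \rho A V
m_dot = 1000·0.03·5.93 = 177.9 kg/s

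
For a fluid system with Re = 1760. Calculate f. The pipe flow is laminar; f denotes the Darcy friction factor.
Formula: f = \frac{64}{Re}
f = 64/1760 = 0.03636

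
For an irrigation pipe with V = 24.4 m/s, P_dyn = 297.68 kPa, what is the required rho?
Formula: P_{dyn} = \frac{1}{2} \rho V^2
Substituting knowns: 297.68 = 0.5·rho·24.4²/1000
Solving for rho: rho = 2·(297.68·1000)/24.4² = 1000 kg/m³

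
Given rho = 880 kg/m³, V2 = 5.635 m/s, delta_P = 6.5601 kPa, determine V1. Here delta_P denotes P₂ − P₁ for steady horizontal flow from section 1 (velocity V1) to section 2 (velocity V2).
Formula: \Delta P = \frac{1}{2} \rho (V_1^2 - V_2^2)
Substituting knowns: 6.5601 = 0.5·880·(V1² − 5.635²)/1000
Solving for V1: V1 = √(5.635² + 2·(6.5601·1000)/880) = 6.831 m/s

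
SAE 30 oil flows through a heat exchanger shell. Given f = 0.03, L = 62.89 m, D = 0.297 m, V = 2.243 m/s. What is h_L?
Formula: h_L = f \frac{L}{D} \frac{V^2}{2g}
h_L = 0.03·(62.89/0.297)·2.243²/(2·9.81) = 1.629 m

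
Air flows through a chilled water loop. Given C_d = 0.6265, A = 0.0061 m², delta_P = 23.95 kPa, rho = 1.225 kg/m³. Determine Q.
Formula: Q = C_d A \sqrt{\frac{2 \Delta P}{\rho}}
Q = 0.6265·0.0061·√(2·(23.95·1000)/1.225)·1000 = 755.7 L/s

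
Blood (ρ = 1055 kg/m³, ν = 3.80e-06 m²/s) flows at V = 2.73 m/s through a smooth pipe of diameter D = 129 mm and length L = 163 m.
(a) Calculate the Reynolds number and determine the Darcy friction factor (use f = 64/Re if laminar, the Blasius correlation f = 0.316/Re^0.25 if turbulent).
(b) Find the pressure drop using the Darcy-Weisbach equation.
(a) Re = V·D/ν = 2.73·0.129/3.80e-06 = 92676 → turbulent (Re > 4000); f = 0.316/Re^0.25 = 0.316/92676^0.25 = 0.018111
(b) Darcy-Weisbach: ΔP = f·(L/D)·½ρV²/1000 = 0.018111·(163/0.129)·½·1055·2.73²/1000 = 89.97 kPa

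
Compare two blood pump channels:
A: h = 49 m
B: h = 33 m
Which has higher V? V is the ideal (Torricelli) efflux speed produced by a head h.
V(A) = 31.01 m/s, V(B) = 25.45 m/s. Answer: A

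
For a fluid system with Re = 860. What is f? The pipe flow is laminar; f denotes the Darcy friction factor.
Formula: f = \frac{64}{Re}
f = 64/860 = 0.07442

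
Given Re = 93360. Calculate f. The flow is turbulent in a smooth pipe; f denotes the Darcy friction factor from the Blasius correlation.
Formula: f = \frac{0.316}{Re^{0.25}}
f = 0.316/93360^0.25 = 0.01808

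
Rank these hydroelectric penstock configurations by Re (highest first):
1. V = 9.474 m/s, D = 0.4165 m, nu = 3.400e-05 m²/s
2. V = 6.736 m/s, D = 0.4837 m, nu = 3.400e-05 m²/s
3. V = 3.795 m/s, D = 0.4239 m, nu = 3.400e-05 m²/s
Case 1: Re = 116056
Case 2: Re = 95830
Case 3: Re = 47315
Ranking (highest first): 1, 2, 3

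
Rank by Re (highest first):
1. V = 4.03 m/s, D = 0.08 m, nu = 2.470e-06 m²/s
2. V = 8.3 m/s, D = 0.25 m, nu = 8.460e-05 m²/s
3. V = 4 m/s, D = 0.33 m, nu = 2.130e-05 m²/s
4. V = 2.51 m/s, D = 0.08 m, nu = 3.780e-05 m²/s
Case 1: Re = 130526
Case 2: Re = 24527
Case 3: Re = 61972
Case 4: Re = 5312
Ranking (highest first): 1, 3, 2, 4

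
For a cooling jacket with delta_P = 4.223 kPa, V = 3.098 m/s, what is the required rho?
Formula: V = \sqrt{\frac{2 \Delta P}{\rho}}
Substituting knowns: 3.098 = √(2·(4.223·1000)/rho)
Solving for rho: rho = 2·(4.223·1000)/3.098² = 880 kg/m³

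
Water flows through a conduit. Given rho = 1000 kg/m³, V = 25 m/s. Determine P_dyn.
Formula: P_{dyn} = \frac{1}{2} \rho V^2
P_dyn = 0.5·1000·25²/1000 = 312.5 kPa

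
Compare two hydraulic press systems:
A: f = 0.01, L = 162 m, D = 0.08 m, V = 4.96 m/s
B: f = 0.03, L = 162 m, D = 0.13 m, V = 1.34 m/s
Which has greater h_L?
h_L(A) = 25.39 m, h_L(B) = 3.421 m. Answer: A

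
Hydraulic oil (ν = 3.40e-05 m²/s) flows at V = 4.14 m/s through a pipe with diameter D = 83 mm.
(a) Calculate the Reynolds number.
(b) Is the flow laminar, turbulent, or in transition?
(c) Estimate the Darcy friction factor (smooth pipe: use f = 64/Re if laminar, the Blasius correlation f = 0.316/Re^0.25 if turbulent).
(a) Re = V·D/ν = 4.14·0.083/3.40e-05 = 10106
(b) Flow regime: turbulent (Re > 4000)
(c) Friction factor: f = 0.316/Re^0.25 = 0.316/10106^0.25 = 0.03152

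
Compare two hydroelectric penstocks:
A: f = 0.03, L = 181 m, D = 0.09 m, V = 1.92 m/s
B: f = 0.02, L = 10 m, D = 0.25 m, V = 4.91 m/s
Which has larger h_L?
h_L(A) = 11.34 m, h_L(B) = 0.983 m. Answer: A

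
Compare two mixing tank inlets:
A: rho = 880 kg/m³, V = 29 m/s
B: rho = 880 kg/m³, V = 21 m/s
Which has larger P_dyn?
P_dyn(A) = 370 kPa, P_dyn(B) = 194 kPa. Answer: A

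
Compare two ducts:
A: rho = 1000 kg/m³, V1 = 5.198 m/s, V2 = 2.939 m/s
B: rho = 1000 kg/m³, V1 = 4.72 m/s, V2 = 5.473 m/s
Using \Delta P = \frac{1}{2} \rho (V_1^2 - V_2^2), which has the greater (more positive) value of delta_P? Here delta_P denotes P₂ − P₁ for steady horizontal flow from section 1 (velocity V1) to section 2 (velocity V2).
delta_P(A) = 9.191 kPa, delta_P(B) = -3.838 kPa. Answer: A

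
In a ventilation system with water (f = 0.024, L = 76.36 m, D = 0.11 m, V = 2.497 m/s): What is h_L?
Formula: h_L = f \frac{L}{D} \frac{V^2}{2g}
h_L = 0.024·(76.36/0.11)·2.497²/(2·9.81) = 5.294 m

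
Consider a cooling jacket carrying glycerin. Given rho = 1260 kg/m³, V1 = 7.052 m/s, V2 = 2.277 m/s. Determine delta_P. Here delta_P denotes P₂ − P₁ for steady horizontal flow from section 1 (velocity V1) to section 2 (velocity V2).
Formula: \Delta P = \frac{1}{2} \rho (V_1^2 - V_2^2)
delta_P = 0.5·1260·(7.052² − 2.277²)/1000 = 28.06 kPa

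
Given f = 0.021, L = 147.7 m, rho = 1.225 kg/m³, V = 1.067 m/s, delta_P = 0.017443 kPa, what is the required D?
Formula: \Delta P = f \frac{L}{D} \frac{\rho V^2}{2}
Substituting knowns: 0.017443 = 0.021·(147.7/D)·0.5·1.225·1.067²/1000
Solving for D: D = 0.021·147.7·0.5·1.225·1.067²/(0.017443·1000) = 0.124 m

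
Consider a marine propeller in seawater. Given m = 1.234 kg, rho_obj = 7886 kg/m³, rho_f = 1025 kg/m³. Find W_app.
Formula: W_{app} = mg\left(1 - \frac{\rho_f}{\rho_{obj}}\right)
W_app = 1.234·9.81·(1 − 1025/7886) = 10.53 N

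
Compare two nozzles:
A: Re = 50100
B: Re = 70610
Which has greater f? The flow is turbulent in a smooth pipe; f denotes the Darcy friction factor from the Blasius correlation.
f(A) = 0.02112, f(B) = 0.01939. Answer: A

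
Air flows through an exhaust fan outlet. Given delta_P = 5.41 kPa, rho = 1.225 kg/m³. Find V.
Formula: V = \sqrt{\frac{2 \Delta P}{\rho}}
V = √(2·(5.41·1000)/1.225) = 93.98 m/s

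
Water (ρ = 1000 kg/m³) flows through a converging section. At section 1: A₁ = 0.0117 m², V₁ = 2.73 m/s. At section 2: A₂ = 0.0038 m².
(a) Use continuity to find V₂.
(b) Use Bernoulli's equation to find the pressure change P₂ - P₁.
(a) Continuity: A₁V₁=A₂V₂ -> V₂=A₁V₁/A₂=0.0117*2.73/0.0038=8.41 m/s
(b) Bernoulli: P₂-P₁=0.5*rho*(V₁^2-V₂^2)/1000=0.5*1000*(2.73^2-8.41^2)/1000=-31.64 kPa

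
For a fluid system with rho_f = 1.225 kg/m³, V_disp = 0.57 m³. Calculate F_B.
Formula: F_B = \rho_f g V_{disp}
F_B = 1.225·9.81·0.57 = 6.85 N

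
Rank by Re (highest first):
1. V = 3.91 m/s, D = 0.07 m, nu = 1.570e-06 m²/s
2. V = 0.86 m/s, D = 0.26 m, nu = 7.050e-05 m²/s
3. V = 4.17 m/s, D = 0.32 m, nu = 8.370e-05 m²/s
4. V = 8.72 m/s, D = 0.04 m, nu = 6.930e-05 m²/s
Case 1: Re = 174331
Case 2: Re = 3172
Case 3: Re = 15943
Case 4: Re = 5033
Ranking (highest first): 1, 3, 4, 2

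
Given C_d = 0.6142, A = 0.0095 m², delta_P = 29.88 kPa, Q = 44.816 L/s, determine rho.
Formula: Q = C_d A \sqrt{\frac{2 \Delta P}{\rho}}
Substituting knowns: 44.816 = 0.6142·0.0095·√(2·(29.88·1000)/rho)·1000
Solving for rho: rho = 2·(29.88·1000)/((44.816/1000)/(0.6142·0.0095))² = 1013 kg/m³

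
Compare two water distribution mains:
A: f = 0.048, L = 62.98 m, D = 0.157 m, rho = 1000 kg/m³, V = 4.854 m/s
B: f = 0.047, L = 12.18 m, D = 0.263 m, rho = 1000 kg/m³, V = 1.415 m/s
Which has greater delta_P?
delta_P(A) = 226.8 kPa, delta_P(B) = 2.179 kPa. Answer: A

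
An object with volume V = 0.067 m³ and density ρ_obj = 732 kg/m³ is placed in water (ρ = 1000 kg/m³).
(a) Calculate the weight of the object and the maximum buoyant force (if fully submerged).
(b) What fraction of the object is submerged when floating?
(a) W=rho_obj*g*V=732*9.81*0.067=481.1 N; F_B(max)=rho*g*V=1000*9.81*0.067=657.3 N
(b) Floating fraction=rho_obj/rho=732/1000=0.732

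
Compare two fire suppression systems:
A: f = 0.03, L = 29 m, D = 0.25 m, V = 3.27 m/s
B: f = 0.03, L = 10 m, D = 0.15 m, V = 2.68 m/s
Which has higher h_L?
h_L(A) = 1.897 m, h_L(B) = 0.7322 m. Answer: A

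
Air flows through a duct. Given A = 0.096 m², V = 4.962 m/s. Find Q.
Formula: Q = A V
Q = 0.096·4.962·1000 = 476.4 L/s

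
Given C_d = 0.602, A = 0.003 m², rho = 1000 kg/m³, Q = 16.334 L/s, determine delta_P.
Formula: Q = C_d A \sqrt{\frac{2 \Delta P}{\rho}}
Substituting knowns: 16.334 = 0.602·0.003·√(2·(delta_P·1000)/1000)·1000
Solving for delta_P: delta_P = ((16.334/1000)/(0.602·0.003))²·1000/2/1000 = 40.9 kPa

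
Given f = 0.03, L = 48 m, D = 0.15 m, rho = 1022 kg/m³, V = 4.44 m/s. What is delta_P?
Formula: \Delta P = f \frac{L}{D} \frac{\rho V^2}{2}
delta_P = 0.03·(48/0.15)·0.5·1022·4.44²/1000 = 96.71 kPa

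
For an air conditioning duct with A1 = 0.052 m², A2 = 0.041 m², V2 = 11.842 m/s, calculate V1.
Formula: V_2 = \frac{A_1 V_1}{A_2}
Substituting knowns: 11.842 = 0.052·V1/0.041
Solving for V1: V1 = 11.842·0.041/0.052 = 9.337 m/s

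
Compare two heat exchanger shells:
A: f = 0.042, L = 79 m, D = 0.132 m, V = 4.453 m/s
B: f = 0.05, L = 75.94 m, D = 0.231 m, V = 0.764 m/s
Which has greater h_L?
h_L(A) = 25.4 m, h_L(B) = 0.489 m. Answer: A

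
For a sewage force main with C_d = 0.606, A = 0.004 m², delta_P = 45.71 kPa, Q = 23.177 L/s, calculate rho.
Formula: Q = C_d A \sqrt{\frac{2 \Delta P}{\rho}}
Substituting knowns: 23.177 = 0.606·0.004·√(2·(45.71·1000)/rho)·1000
Solving for rho: rho = 2·(45.71·1000)/((23.177/1000)/(0.606·0.004))² = 1000 kg/m³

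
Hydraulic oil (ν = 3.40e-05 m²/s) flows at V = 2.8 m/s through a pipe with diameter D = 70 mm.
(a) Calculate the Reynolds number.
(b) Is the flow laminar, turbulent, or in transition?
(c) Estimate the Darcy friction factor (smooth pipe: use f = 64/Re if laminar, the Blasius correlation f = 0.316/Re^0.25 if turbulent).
(a) Re = V·D/ν = 2.8·0.07/3.40e-05 = 5764.7
(b) Flow regime: turbulent (Re > 4000)
(c) Friction factor: f = 0.316/Re^0.25 = 0.316/5764.7^0.25 = 0.03627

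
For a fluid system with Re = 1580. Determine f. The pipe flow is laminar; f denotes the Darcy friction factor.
Formula: f = \frac{64}{Re}
f = 64/1580 = 0.04051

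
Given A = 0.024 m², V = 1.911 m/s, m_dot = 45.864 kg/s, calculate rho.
Formula: \dot{m} = \rho A V
Substituting knowns: 45.864 = rho·0.024·1.911
Solving for rho: rho = 45.864/(0.024·1.911) = 1000 kg/m³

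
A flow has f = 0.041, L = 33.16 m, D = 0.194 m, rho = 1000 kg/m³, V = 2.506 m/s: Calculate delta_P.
Formula: \Delta P = f \frac{L}{D} \frac{\rho V^2}{2}
delta_P = 0.041·(33.16/0.194)·0.5·1000·2.506²/1000 = 22.01 kPa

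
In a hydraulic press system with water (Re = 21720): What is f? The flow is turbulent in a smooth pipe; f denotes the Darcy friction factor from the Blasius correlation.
Formula: f = \frac{0.316}{Re^{0.25}}
f = 0.316/21720^0.25 = 0.02603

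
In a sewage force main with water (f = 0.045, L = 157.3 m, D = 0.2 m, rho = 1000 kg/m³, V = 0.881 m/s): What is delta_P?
Formula: \Delta P = f \frac{L}{D} \frac{\rho V^2}{2}
delta_P = 0.045·(157.3/0.2)·0.5·1000·0.881²/1000 = 13.74 kPa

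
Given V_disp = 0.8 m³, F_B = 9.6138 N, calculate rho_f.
Formula: F_B = \rho_f g V_{disp}
Substituting knowns: 9.6138 = rho_f·9.81·0.8
Solving for rho_f: rho_f = 9.6138/(9.81·0.8) = 1.225 kg/m³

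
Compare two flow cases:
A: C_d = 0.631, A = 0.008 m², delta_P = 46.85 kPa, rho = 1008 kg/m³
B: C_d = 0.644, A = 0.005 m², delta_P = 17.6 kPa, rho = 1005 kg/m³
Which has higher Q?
Q(A) = 48.67 L/s, Q(B) = 19.06 L/s. Answer: A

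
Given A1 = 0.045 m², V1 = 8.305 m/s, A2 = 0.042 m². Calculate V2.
Formula: V_2 = \frac{A_1 V_1}{A_2}
V2 = 0.045·8.305/0.042 = 8.898 m/s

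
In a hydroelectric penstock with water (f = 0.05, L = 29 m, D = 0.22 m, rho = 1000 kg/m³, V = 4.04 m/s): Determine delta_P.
Formula: \Delta P = f \frac{L}{D} \frac{\rho V^2}{2}
delta_P = 0.05·(29/0.22)·0.5·1000·4.04²/1000 = 53.79 kPa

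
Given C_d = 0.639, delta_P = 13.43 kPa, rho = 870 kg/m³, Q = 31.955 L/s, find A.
Formula: Q = C_d A \sqrt{\frac{2 \Delta P}{\rho}}
Substituting knowns: 31.955 = 0.639·A·√(2·(13.43·1000)/870)·1000
Solving for A: A = (31.955/1000)/(0.639·√(2·(13.43·1000)/870)) = 0.009 m²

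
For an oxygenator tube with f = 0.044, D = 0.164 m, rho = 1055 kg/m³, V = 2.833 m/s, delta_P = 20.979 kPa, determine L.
Formula: \Delta P = f \frac{L}{D} \frac{\rho V^2}{2}
Substituting knowns: 20.979 = 0.044·(L/0.164)·0.5·1055·2.833²/1000
Solving for L: L = (20.979·1000)·0.164/(0.044·0.5·1055·2.833²) = 18.47 m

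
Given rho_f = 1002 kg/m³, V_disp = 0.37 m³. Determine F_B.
Formula: F_B = \rho_f g V_{disp}
F_B = 1002·9.81·0.37 = 3637 N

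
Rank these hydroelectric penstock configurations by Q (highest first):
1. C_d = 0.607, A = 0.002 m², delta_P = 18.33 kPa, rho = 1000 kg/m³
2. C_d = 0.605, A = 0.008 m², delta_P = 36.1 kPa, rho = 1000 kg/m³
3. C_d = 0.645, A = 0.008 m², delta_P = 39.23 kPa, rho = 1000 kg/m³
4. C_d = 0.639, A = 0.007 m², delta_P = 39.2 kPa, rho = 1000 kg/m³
Case 1: Q = 7.35 L/s
Case 2: Q = 41.13 L/s
Case 3: Q = 45.71 L/s
Case 4: Q = 39.61 L/s
Ranking (highest first): 3, 2, 4, 1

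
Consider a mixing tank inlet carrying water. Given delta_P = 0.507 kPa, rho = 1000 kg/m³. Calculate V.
Formula: V = \sqrt{\frac{2 \Delta P}{\rho}}
V = √(2·(0.507·1000)/1000) = 1.007 m/s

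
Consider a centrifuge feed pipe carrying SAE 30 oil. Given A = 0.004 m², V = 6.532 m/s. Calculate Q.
Formula: Q = A V
Q = 0.004·6.532·1000 = 26.13 L/s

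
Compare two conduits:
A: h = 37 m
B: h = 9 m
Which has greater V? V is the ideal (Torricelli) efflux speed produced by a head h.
V(A) = 26.94 m/s, V(B) = 13.29 m/s. Answer: A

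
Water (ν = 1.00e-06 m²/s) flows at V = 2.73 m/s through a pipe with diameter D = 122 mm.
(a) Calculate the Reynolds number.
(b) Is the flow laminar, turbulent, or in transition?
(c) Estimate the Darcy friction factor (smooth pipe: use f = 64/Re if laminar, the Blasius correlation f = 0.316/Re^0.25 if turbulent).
(a) Re = V·D/ν = 2.73·0.122/1.00e-06 = 333060
(b) Flow regime: turbulent (Re > 4000)
(c) Friction factor: f = 0.316/Re^0.25 = 0.316/333060^0.25 = 0.01315 (Blasius is strictly valid for Re ≲ 1e5; used here as the smooth-pipe estimate the problem specifies)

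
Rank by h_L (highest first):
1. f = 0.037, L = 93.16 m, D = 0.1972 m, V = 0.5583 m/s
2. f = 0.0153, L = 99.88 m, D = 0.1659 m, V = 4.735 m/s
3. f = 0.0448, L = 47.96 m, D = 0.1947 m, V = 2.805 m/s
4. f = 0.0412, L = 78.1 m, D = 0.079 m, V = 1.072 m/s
Case 1: h_L = 0.2777 m
Case 2: h_L = 10.53 m
Case 3: h_L = 4.425 m
Case 4: h_L = 2.386 m
Ranking (highest first): 2, 3, 4, 1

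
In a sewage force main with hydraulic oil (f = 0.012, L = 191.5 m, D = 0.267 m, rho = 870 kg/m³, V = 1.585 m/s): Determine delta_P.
Formula: \Delta P = f \frac{L}{D} \frac{\rho V^2}{2}
delta_P = 0.012·(191.5/0.267)·0.5·870·1.585²/1000 = 9.406 kPa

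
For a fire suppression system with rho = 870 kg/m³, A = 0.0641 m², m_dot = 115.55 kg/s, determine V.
Formula: \dot{m} = \rho A V
Substituting knowns: 115.55 = 870·0.0641·V
Solving for V: V = 115.55/(870·0.0641) = 2.072 m/s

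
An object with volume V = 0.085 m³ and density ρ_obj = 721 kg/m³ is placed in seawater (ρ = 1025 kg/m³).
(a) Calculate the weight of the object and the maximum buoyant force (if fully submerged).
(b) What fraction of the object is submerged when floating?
(a) W=rho_obj*g*V=721*9.81*0.085=601.2 N; F_B(max)=rho*g*V=1025*9.81*0.085=854.7 N
(b) Floating fraction=rho_obj/rho=721/1025=0.703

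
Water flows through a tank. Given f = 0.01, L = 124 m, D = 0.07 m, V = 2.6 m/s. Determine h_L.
Formula: h_L = f \frac{L}{D} \frac{V^2}{2g}
h_L = 0.01·(124/0.07)·2.6²/(2·9.81) = 6.103 m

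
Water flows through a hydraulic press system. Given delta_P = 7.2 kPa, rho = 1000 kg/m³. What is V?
Formula: V = \sqrt{\frac{2 \Delta P}{\rho}}
V = √(2·(7.2·1000)/1000) = 3.795 m/s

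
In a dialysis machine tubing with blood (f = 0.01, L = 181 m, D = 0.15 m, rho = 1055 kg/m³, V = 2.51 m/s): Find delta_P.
Formula: \Delta P = f \frac{L}{D} \frac{\rho V^2}{2}
delta_P = 0.01·(181/0.15)·0.5·1055·2.51²/1000 = 40.1 kPa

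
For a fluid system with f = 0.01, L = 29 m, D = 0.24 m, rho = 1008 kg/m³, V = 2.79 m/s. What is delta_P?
Formula: \Delta P = f \frac{L}{D} \frac{\rho V^2}{2}
delta_P = 0.01·(29/0.24)·0.5·1008·2.79²/1000 = 4.741 kPa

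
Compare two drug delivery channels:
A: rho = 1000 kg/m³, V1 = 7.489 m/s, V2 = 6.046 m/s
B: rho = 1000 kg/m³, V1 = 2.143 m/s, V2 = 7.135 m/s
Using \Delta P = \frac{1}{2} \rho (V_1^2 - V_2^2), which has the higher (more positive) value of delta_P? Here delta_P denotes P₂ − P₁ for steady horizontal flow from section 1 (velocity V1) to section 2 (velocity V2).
delta_P(A) = 9.766 kPa, delta_P(B) = -23.16 kPa. Answer: A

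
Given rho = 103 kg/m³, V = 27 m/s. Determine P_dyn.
Formula: P_{dyn} = \frac{1}{2} \rho V^2
P_dyn = 0.5·103·27²/1000 = 37.54 kPa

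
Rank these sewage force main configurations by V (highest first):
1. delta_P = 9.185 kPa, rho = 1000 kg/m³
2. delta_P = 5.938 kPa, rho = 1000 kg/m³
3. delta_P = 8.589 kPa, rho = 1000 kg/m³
Case 1: V = 4.286 m/s
Case 2: V = 3.446 m/s
Case 3: V = 4.145 m/s
Ranking (highest first): 1, 3, 2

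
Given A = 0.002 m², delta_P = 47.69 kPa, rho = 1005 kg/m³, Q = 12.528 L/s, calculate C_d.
Formula: Q = C_d A \sqrt{\frac{2 \Delta P}{\rho}}
Substituting knowns: 12.528 = C_d·0.002·√(2·(47.69·1000)/1005)·1000
Solving for C_d: C_d = (12.528/1000)/(0.002·√(2·(47.69·1000)/1005)) = 0.643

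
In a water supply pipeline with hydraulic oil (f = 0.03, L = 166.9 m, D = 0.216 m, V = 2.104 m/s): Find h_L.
Formula: h_L = f \frac{L}{D} \frac{V^2}{2g}
h_L = 0.03·(166.9/0.216)·2.104²/(2·9.81) = 5.23 m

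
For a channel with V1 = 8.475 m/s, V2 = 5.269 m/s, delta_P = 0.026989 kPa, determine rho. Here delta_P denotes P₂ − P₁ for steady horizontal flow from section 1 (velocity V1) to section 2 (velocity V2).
Formula: \Delta P = \frac{1}{2} \rho (V_1^2 - V_2^2)
Substituting knowns: 0.026989 = 0.5·rho·(8.475² − 5.269²)/1000
Solving for rho: rho = 2·(0.026989·1000)/(8.475² − 5.269²) = 1.225 kg/m³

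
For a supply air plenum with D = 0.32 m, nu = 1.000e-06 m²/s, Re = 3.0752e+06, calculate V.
Formula: Re = \frac{V D}{\nu}
Substituting knowns: 3.0752e+06 = V·0.32/1.000e-06
Solving for V: V = 3.0752e+06·1.000e-06/0.32 = 9.61 m/s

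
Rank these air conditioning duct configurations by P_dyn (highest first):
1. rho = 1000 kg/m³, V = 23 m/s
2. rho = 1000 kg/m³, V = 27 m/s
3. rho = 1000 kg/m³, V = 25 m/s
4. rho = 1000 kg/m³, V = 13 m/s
Case 1: P_dyn = 264.5 kPa
Case 2: P_dyn = 364.5 kPa
Case 3: P_dyn = 312.5 kPa
Case 4: P_dyn = 84.5 kPa
Ranking (highest first): 2, 3, 1, 4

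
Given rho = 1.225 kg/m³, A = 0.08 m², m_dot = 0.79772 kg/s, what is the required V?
Formula: \dot{m} = \rho A V
Substituting knowns: 0.79772 = 1.225·0.08·V
Solving for V: V = 0.79772/(1.225·0.08) = 8.14 m/s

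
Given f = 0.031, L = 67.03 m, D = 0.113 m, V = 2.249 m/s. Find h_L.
Formula: h_L = f \frac{L}{D} \frac{V^2}{2g}
h_L = 0.031·(67.03/0.113)·2.249²/(2·9.81) = 4.741 m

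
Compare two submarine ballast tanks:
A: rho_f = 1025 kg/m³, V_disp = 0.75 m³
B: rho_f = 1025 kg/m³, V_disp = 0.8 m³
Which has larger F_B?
F_B(A) = 7541 N, F_B(B) = 8044 N. Answer: B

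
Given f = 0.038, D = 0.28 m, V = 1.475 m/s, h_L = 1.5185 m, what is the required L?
Formula: h_L = f \frac{L}{D} \frac{V^2}{2g}
Substituting knowns: 1.5185 = 0.038·(L/0.28)·1.475²/(2·9.81)
Solving for L: L = 1.5185·2·9.81·0.28/(0.038·1.475²) = 100.9 m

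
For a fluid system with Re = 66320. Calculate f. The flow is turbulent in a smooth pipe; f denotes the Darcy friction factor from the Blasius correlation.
Formula: f = \frac{0.316}{Re^{0.25}}
f = 0.316/66320^0.25 = 0.01969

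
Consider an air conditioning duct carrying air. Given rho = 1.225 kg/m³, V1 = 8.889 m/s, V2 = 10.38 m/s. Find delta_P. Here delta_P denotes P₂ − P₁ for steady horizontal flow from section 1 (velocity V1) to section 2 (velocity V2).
Formula: \Delta P = \frac{1}{2} \rho (V_1^2 - V_2^2)
delta_P = 0.5·1.225·(8.889² − 10.38²)/1000 = -0.0176 kPa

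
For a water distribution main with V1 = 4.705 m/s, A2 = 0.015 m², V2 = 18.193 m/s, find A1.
Formula: V_2 = \frac{A_1 V_1}{A_2}
Substituting knowns: 18.193 = A1·4.705/0.015
Solving for A1: A1 = 18.193·0.015/4.705 = 0.058 m²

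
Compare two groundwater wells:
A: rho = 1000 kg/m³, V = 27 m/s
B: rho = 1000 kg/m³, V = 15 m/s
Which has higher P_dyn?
P_dyn(A) = 364.5 kPa, P_dyn(B) = 112.5 kPa. Answer: A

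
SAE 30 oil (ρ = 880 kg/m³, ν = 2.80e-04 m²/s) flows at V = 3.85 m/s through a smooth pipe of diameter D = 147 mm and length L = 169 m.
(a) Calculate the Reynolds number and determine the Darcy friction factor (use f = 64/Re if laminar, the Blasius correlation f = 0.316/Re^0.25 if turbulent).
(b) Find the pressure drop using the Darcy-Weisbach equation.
(a) Re = V·D/ν = 3.85·0.147/2.80e-04 = 2021.2 → laminar (Re < 2300); f = 64/Re = 64/2021.2 = 0.031664
(b) Darcy-Weisbach: ΔP = f·(L/D)·½ρV²/1000 = 0.031664·(169/0.147)·½·880·3.85²/1000 = 237.4 kPa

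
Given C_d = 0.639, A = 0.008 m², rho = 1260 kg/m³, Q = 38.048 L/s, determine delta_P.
Formula: Q = C_d A \sqrt{\frac{2 \Delta P}{\rho}}
Substituting knowns: 38.048 = 0.639·0.008·√(2·(delta_P·1000)/1260)·1000
Solving for delta_P: delta_P = ((38.048/1000)/(0.639·0.008))²·1260/2/1000 = 34.9 kPa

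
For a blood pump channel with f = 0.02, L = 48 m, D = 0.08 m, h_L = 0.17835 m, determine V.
Formula: h_L = f \frac{L}{D} \frac{V^2}{2g}
Substituting knowns: 0.17835 = 0.02·(48/0.08)·V²/(2·9.81)
Solving for V: V = √(0.17835·2·9.81/(0.02·(48/0.08))) = 0.54 m/s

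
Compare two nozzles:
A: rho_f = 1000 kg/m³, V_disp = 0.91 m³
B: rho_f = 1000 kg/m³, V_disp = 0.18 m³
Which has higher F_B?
F_B(A) = 8927 N, F_B(B) = 1766 N. Answer: A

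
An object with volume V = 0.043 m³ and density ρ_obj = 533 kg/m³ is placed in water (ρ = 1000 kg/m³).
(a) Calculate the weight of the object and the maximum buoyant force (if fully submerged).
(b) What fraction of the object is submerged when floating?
(a) W=rho_obj*g*V=533*9.81*0.043=224.8 N; F_B(max)=rho*g*V=1000*9.81*0.043=421.8 N
(b) Floating fraction=rho_obj/rho=533/1000=0.533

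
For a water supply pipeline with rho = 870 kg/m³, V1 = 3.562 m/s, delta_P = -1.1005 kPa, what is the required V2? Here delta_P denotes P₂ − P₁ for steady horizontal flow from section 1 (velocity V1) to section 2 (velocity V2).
Formula: \Delta P = \frac{1}{2} \rho (V_1^2 - V_2^2)
Substituting knowns: -1.1005 = 0.5·870·(3.562² − V2²)/1000
Solving for V2: V2 = √(3.562² − 2·(-1.1005·1000)/870) = 3.901 m/s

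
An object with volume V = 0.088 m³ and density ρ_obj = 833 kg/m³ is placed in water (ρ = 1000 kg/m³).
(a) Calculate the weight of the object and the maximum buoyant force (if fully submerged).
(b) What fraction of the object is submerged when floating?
(a) W=rho_obj*g*V=833*9.81*0.088=719.1 N; F_B(max)=rho*g*V=1000*9.81*0.088=863.3 N
(b) Floating fraction=rho_obj/rho=833/1000=0.833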